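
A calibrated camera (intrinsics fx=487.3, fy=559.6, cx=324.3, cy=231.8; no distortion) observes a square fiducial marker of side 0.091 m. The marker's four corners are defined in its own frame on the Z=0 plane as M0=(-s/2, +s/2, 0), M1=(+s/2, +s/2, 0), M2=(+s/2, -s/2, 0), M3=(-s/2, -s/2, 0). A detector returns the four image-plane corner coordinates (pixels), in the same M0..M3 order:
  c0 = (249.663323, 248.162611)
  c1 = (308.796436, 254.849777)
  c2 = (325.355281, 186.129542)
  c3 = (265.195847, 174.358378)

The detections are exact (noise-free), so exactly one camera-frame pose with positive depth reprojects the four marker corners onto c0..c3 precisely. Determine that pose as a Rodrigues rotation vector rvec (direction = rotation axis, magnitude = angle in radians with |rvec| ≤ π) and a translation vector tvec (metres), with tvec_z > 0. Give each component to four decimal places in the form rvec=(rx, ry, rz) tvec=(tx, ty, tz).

rvec=(0.3267, -0.4919, 0.1972) tvec=(-0.0498, -0.0181, 0.6703)

Intrinsics K: fx=487.3, fy=559.6, cx=324.3, cy=231.8
Marker side s = 0.091 m; corners in marker frame (Z=0):
  M0 = (-0.0455, +0.0455, 0)
  M1 = (+0.0455, +0.0455, 0)
  M2 = (+0.0455, -0.0455, 0)
  M3 = (-0.0455, -0.0455, 0)
Detected image corners:
  c0 = (249.663323, 248.162611) px
  c1 = (308.796436, 254.849777) px
  c2 = (325.355281, 186.129542) px
  c3 = (265.195847, 174.358378) px
Planar DLT: solve 8×8 A·h = b for H (H[2,2]=1):
  H  [+866.17517 -65.48540 +288.10752]
  H  [+259.36337 +865.60884 +216.65581]
  H  [+0.73392 +0.38652 +1.00000]
B = K⁻¹H; ‖b₁‖=1.491904, ‖b₂‖=1.491904; λ = 2/(‖b₁‖+‖b₂‖) = 0.670285, sign → tz>0 ⇒ λ=+0.670285
r₁ = λ·B[:,0] = (+0.86404,+0.10689,+0.49194); r₂ = λ·B[:,1] = (-0.26249,+0.92950,+0.25908)
r₃ = r₁×r₂ = (-0.42956,-0.35299,+0.83119); SVD([r₁ r₂ r₃]) → R = UVᵀ:
  R  [+0.86404 -0.26249 -0.42956]
  R  [+0.10689 +0.92950 -0.35299]
  R  [+0.49194 +0.25908 +0.83119]
t = (-0.04978, -0.01814, +0.67028) m
tr R = 2.624738; θ = arccos((tr R − 1)/2) = 0.622593 rad = 35.672°
axis k = ((R−Rᵀ)₃₂, (R−Rᵀ)₁₃, (R−Rᵀ)₂₁) / (2 sinθ) = (+0.524797, -0.790112, +0.316719)
rvec = θ·k = (+0.326735, -0.491919, +0.197187)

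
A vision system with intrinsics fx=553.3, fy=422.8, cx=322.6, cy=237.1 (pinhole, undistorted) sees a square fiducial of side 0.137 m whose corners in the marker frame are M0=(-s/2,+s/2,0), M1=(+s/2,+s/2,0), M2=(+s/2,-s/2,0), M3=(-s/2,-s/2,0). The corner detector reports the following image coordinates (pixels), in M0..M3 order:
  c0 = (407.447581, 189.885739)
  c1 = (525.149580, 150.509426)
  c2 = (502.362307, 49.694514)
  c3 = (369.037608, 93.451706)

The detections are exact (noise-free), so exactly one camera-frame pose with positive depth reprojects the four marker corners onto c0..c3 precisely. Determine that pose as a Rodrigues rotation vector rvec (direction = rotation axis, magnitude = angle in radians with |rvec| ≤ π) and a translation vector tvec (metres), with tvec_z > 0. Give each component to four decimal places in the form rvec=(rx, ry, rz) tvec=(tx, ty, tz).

Intrinsics K: fx=553.3, fy=422.8, cx=322.6, cy=237.1
Marker side s = 0.137 m; corners in marker frame (Z=0):
  M0 = (-0.0685, +0.0685, 0)
  M1 = (+0.0685, +0.0685, 0)
  M2 = (+0.0685, -0.0685, 0)
  M3 = (-0.0685, -0.0685, 0)
Detected image corners:
  c0 = (407.447581, 189.885739) px
  c1 = (525.149580, 150.509426) px
  c2 = (502.362307, 49.694514) px
  c3 = (369.037608, 93.451706) px
Planar DLT: solve 8×8 A·h = b for H (H[2,2]=1):
  H  [+936.65970 +627.04079 +452.16661]
  H  [-295.99273 +828.20613 +123.83471]
  H  [+0.05322 +0.89557 +1.00000]
B = K⁻¹H; ‖b₁‖=1.815847, ‖b₂‖=1.815847; λ = 2/(‖b₁‖+‖b₂‖) = 0.550707, sign → tz>0 ⇒ λ=+0.550707
r₁ = λ·B[:,0] = (+0.91518,-0.40197,+0.02931); r₂ = λ·B[:,1] = (+0.33655,+0.80218,+0.49320)
r₃ = r₁×r₂ = (-0.22176,-0.44150,+0.86942); SVD([r₁ r₂ r₃]) → R = UVᵀ:
  R  [+0.91518 +0.33655 -0.22176]
  R  [-0.40197 +0.80218 -0.44150]
  R  [+0.02931 +0.49320 +0.86942]
t = (+0.12896, -0.14753, +0.55071) m
tr R = 2.586788; θ = arccos((tr R − 1)/2) = 0.654432 rad = 37.496°
axis k = ((R−Rᵀ)₃₂, (R−Rᵀ)₁₃, (R−Rᵀ)₂₁) / (2 sinθ) = (+0.767771, -0.206232, -0.606627)
rvec = θ·k = (+0.502454, -0.134965, -0.396996)

rvec=(0.5025, -0.1350, -0.3970) tvec=(0.1290, -0.1475, 0.5507)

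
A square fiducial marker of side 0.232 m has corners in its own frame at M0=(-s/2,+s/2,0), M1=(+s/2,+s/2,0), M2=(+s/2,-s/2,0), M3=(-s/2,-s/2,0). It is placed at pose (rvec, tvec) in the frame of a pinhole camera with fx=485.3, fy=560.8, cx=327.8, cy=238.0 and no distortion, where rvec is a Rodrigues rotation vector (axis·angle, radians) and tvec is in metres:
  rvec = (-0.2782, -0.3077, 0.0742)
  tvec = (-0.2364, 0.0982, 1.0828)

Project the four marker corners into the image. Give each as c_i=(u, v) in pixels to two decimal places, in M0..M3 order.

c0=(160.67, 346.23) c1=(269.76, 353.26) c2=(275.99, 238.09) c3=(173.86, 224.36)

Intrinsics K: fx=485.3, fy=560.8, cx=327.8, cy=238.0
Marker side s = 0.232 m; corners in marker frame (Z=0):
  M0 = (-0.1160, +0.1160, 0)
  M1 = (+0.1160, +0.1160, 0)
  M2 = (+0.1160, -0.1160, 0)
  M3 = (-0.1160, -0.1160, 0)
rvec = (-0.2782, -0.3077, 0.0742), |rvec| = θ = 0.42140 rad = 24.145°
Rodrigues: sinθ=0.40904, 1−cosθ=0.08748; R = I + sinθ·[k]× + (1−cosθ)·[k]×²:
    [+0.95064 -0.02985 -0.30884]
    [+0.11419 +0.95916 +0.25879]
    [+0.28850 -0.28129 +0.91523]
t = (-0.2364, 0.0982, 1.0828) m
M0: Pc = R·M0+t = (-0.35014, +0.19622, +1.01670); u = 485.3·(-0.35014)/1.01670 + 327.8 = 160.6700, v = 560.8·(+0.19622)/1.01670 + 238.0 = 346.2300
M1: Pc = R·M1+t = (-0.12959, +0.22271, +1.08364); u = 485.3·(-0.12959)/1.08364 + 327.8 = 269.7648, v = 560.8·(+0.22271)/1.08364 + 238.0 = 353.2556
M2: Pc = R·M2+t = (-0.12266, +0.00018, +1.14890); u = 485.3·(-0.12266)/1.14890 + 327.8 = 275.9867, v = 560.8·(+0.00018)/1.14890 + 238.0 = 238.0899
M3: Pc = R·M3+t = (-0.34321, -0.02631, +1.08196); u = 485.3·(-0.34321)/1.08196 + 327.8 = 173.8569, v = 560.8·(-0.02631)/1.08196 + 238.0 = 224.3636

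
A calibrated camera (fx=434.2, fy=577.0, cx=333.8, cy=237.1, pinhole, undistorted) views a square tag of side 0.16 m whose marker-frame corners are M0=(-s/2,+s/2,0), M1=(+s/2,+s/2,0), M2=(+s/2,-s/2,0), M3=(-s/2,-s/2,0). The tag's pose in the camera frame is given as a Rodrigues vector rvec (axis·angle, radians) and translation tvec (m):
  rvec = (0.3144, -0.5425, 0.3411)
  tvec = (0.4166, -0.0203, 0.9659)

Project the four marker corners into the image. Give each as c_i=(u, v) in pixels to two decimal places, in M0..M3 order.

c0=(482.29, 257.38) c1=(523.98, 276.44) c2=(557.67, 194.39) c3=(517.79, 166.70)

Intrinsics K: fx=434.2, fy=577.0, cx=333.8, cy=237.1
Marker side s = 0.16 m; corners in marker frame (Z=0):
  M0 = (-0.0800, +0.0800, 0)
  M1 = (+0.0800, +0.0800, 0)
  M2 = (+0.0800, -0.0800, 0)
  M3 = (-0.0800, -0.0800, 0)
rvec = (0.3144, -0.5425, 0.3411), |rvec| = θ = 0.71379 rad = 40.897°
Rodrigues: sinθ=0.65471, 1−cosθ=0.24412; R = I + sinθ·[k]× + (1−cosθ)·[k]×²:
    [+0.80324 -0.39458 -0.44621]
    [+0.23114 +0.89689 -0.37704]
    [+0.54897 +0.19971 +0.81163]
t = (0.4166, -0.0203, 0.9659) m
M0: Pc = R·M0+t = (+0.32077, +0.03296, +0.93796); u = 434.2·(+0.32077)/0.93796 + 333.8 = 482.2926, v = 577.0·(+0.03296)/0.93796 + 237.1 = 257.3759
M1: Pc = R·M1+t = (+0.44929, +0.06994, +1.02579); u = 434.2·(+0.44929)/1.02579 + 333.8 = 523.9773, v = 577.0·(+0.06994)/1.02579 + 237.1 = 276.4422
M2: Pc = R·M2+t = (+0.51243, -0.07356, +0.99384); u = 434.2·(+0.51243)/0.99384 + 333.8 = 557.6743, v = 577.0·(-0.07356)/0.99384 + 237.1 = 194.3928
M3: Pc = R·M3+t = (+0.38391, -0.11054, +0.90601); u = 434.2·(+0.38391)/0.90601 + 333.8 = 517.7863, v = 577.0·(-0.11054)/0.90601 + 237.1 = 166.6995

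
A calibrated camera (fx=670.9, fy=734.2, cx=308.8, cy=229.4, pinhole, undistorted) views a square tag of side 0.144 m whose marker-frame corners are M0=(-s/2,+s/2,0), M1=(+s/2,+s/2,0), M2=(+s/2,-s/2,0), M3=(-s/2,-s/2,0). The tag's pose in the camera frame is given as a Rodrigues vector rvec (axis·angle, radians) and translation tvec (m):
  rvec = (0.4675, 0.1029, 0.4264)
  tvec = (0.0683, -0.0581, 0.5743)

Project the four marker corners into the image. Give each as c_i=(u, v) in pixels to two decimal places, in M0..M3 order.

c0=(282.31, 192.71) c1=(426.62, 266.02) c2=(507.79, 112.96) c3=(345.93, 30.73)

Intrinsics K: fx=670.9, fy=734.2, cx=308.8, cy=229.4
Marker side s = 0.144 m; corners in marker frame (Z=0):
  M0 = (-0.0720, +0.0720, 0)
  M1 = (+0.0720, +0.0720, 0)
  M2 = (+0.0720, -0.0720, 0)
  M3 = (-0.0720, -0.0720, 0)
rvec = (0.4675, 0.1029, 0.4264), |rvec| = θ = 0.64106 rad = 36.730°
Rodrigues: sinθ=0.59805, 1−cosθ=0.19854; R = I + sinθ·[k]× + (1−cosθ)·[k]×²:
    [+0.90705 -0.37455 +0.19230]
    [+0.42103 +0.80658 -0.41493]
    [+0.00031 +0.45733 +0.88930]
t = (0.0683, -0.0581, 0.5743) m
M0: Pc = R·M0+t = (-0.02397, -0.03034, +0.60721); u = 670.9·(-0.02397)/0.60721 + 308.8 = 282.3102, v = 734.2·(-0.03034)/0.60721 + 229.4 = 192.7138
M1: Pc = R·M1+t = (+0.10664, +0.03029, +0.60725); u = 670.9·(+0.10664)/0.60725 + 308.8 = 426.6176, v = 734.2·(+0.03029)/0.60725 + 229.4 = 266.0194
M2: Pc = R·M2+t = (+0.16057, -0.08586, +0.54139); u = 670.9·(+0.16057)/0.54139 + 308.8 = 507.7855, v = 734.2·(-0.08586)/0.54139 + 229.4 = 112.9637
M3: Pc = R·M3+t = (+0.02996, -0.14649, +0.54135); u = 670.9·(+0.02996)/0.54135 + 308.8 = 345.9298, v = 734.2·(-0.14649)/0.54135 + 229.4 = 30.7279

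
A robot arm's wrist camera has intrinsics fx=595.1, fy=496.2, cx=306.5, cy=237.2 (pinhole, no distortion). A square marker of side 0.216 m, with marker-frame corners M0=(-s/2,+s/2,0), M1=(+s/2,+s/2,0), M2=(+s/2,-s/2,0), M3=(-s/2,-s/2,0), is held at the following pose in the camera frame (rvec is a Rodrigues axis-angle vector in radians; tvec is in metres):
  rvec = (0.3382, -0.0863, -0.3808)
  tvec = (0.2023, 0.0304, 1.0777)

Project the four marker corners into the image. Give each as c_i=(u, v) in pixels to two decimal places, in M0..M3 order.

c0=(381.48, 311.06) c1=(487.74, 274.46) c2=(457.37, 187.37) c3=(343.49, 226.20)

Intrinsics K: fx=595.1, fy=496.2, cx=306.5, cy=237.2
Marker side s = 0.216 m; corners in marker frame (Z=0):
  M0 = (-0.1080, +0.1080, 0)
  M1 = (+0.1080, +0.1080, 0)
  M2 = (+0.1080, -0.1080, 0)
  M3 = (-0.1080, -0.1080, 0)
rvec = (0.3382, -0.0863, -0.3808), |rvec| = θ = 0.51656 rad = 29.597°
Rodrigues: sinθ=0.49389, 1−cosθ=0.13048; R = I + sinθ·[k]× + (1−cosθ)·[k]×²:
    [+0.92545 +0.34982 -0.14549]
    [-0.37836 +0.87316 -0.30729]
    [+0.01954 +0.33943 +0.94043]
t = (0.2023, 0.0304, 1.0777) m
M0: Pc = R·M0+t = (+0.14013, +0.16556, +1.11225); u = 595.1·(+0.14013)/1.11225 + 306.5 = 381.4763, v = 496.2·(+0.16556)/1.11225 + 237.2 = 311.0623
M1: Pc = R·M1+t = (+0.34003, +0.08384, +1.11647); u = 595.1·(+0.34003)/1.11647 + 306.5 = 487.7423, v = 496.2·(+0.08384)/1.11647 + 237.2 = 274.4611
M2: Pc = R·M2+t = (+0.26447, -0.10476, +1.04315); u = 595.1·(+0.26447)/1.04315 + 306.5 = 457.3747, v = 496.2·(-0.10476)/1.04315 + 237.2 = 187.3662
M3: Pc = R·M3+t = (+0.06457, -0.02304, +1.03893); u = 595.1·(+0.06457)/1.03893 + 306.5 = 343.4862, v = 496.2·(-0.02304)/1.03893 + 237.2 = 226.1965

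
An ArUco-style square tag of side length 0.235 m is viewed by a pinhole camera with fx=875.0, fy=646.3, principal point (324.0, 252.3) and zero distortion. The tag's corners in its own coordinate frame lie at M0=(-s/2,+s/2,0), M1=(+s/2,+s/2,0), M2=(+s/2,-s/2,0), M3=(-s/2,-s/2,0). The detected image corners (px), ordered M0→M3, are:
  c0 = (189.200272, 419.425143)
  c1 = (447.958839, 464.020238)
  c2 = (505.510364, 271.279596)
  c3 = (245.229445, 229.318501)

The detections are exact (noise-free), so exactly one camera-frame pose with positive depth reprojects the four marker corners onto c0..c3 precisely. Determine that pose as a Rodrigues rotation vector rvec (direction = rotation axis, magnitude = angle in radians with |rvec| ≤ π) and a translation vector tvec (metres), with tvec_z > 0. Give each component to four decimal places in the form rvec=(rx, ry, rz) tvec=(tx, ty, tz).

rvec=(0.0038, 0.0482, 0.2154) tvec=(0.0195, 0.1122, 0.7741)

Intrinsics K: fx=875.0, fy=646.3, cx=324.0, cy=252.3
Marker side s = 0.235 m; corners in marker frame (Z=0):
  M0 = (-0.1175, +0.1175, 0)
  M1 = (+0.1175, +0.1175, 0)
  M2 = (+0.1175, -0.1175, 0)
  M3 = (-0.1175, -0.1175, 0)
Detected image corners:
  c0 = (189.200272, 419.425143) px
  c1 = (447.958839, 464.020238) px
  c2 = (505.510364, 271.279596) px
  c3 = (245.229445, 229.318501) px
Planar DLT: solve 8×8 A·h = b for H (H[2,2]=1):
  H  [+1083.11028 -237.62121 +346.00345]
  H  [+163.00404 +818.53382 +345.98552]
  H  [-0.06117 +0.01158 +1.00000]
B = K⁻¹H; ‖b₁‖=1.291822, ‖b₂‖=1.291822; λ = 2/(‖b₁‖+‖b₂‖) = 0.774100, sign → tz>0 ⇒ λ=+0.774100
r₁ = λ·B[:,0] = (+0.97575,+0.21372,-0.04735); r₂ = λ·B[:,1] = (-0.21354,+0.97689,+0.00896)
r₃ = r₁×r₂ = (+0.04817,+0.00137,+0.99884); SVD([r₁ r₂ r₃]) → R = UVᵀ:
  R  [+0.97575 -0.21354 +0.04817]
  R  [+0.21372 +0.97689 +0.00137]
  R  [-0.04735 +0.00896 +0.99884]
t = (+0.01947, +0.11221, +0.77410) m
tr R = 2.951478; θ = arccos((tr R − 1)/2) = 0.220725 rad = 12.647°
axis k = ((R−Rᵀ)₃₂, (R−Rᵀ)₁₃, (R−Rᵀ)₂₁) / (2 sinθ) = (+0.017341, +0.218157, +0.975760)
rvec = θ·k = (+0.003828, +0.048153, +0.215375)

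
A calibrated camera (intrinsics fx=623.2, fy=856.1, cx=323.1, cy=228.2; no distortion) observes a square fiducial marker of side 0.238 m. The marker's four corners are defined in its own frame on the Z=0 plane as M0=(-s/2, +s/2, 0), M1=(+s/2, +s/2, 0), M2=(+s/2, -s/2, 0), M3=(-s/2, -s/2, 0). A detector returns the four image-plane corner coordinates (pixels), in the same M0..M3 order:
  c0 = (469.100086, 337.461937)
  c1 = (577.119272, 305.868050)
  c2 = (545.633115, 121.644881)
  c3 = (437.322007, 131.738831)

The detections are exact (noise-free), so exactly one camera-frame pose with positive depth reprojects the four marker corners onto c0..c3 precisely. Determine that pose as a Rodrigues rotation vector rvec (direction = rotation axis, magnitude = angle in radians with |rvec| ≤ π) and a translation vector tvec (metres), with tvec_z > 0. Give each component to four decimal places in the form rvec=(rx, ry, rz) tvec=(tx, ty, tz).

Intrinsics K: fx=623.2, fy=856.1, cx=323.1, cy=228.2
Marker side s = 0.238 m; corners in marker frame (Z=0):
  M0 = (-0.1190, +0.1190, 0)
  M1 = (+0.1190, +0.1190, 0)
  M2 = (+0.1190, -0.1190, 0)
  M3 = (-0.1190, -0.1190, 0)
Detected image corners:
  c0 = (469.100086, 337.461937) px
  c1 = (577.119272, 305.868050) px
  c2 = (545.633115, 121.644881) px
  c3 = (437.322007, 131.738831) px
Planar DLT: solve 8×8 A·h = b for H (H[2,2]=1):
  H  [+682.99662 +71.80094 +509.96607]
  H  [+14.04968 +789.80433 +222.22311]
  H  [+0.45045 -0.12039 +1.00000]
B = K⁻¹H; ‖b₁‖=0.978472, ‖b₂‖=0.978472; λ = 2/(‖b₁‖+‖b₂‖) = 1.022001, sign → tz>0 ⇒ λ=+1.022001
r₁ = λ·B[:,0] = (+0.88139,-0.10594,+0.46036); r₂ = λ·B[:,1] = (+0.18154,+0.97566,-0.12304)
r₃ = r₁×r₂ = (-0.43612,+0.19202,+0.87916); SVD([r₁ r₂ r₃]) → R = UVᵀ:
  R  [+0.88139 +0.18154 -0.43612]
  R  [-0.10594 +0.97566 +0.19202]
  R  [+0.46036 -0.12304 +0.87916]
t = (+0.30645, -0.00714, +1.02200) m
tr R = 2.736203; θ = arccos((tr R − 1)/2) = 0.519431 rad = 29.761°
axis k = ((R−Rᵀ)₃₂, (R−Rᵀ)₁₃, (R−Rᵀ)₂₁) / (2 sinθ) = (-0.317356, -0.903013, -0.289573)
rvec = θ·k = (-0.164844, -0.469053, -0.150413)

rvec=(-0.1648, -0.4691, -0.1504) tvec=(0.3064, -0.0071, 1.0220)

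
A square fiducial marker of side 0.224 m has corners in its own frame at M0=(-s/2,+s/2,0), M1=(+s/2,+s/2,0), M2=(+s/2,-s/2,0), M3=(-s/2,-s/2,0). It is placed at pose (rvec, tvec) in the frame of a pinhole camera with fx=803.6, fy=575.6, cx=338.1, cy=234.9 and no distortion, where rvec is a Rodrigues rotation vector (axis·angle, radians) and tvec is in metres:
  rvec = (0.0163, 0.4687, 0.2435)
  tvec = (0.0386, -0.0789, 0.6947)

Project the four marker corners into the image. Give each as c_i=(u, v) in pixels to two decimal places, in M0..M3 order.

Intrinsics K: fx=803.6, fy=575.6, cx=338.1, cy=234.9
Marker side s = 0.224 m; corners in marker frame (Z=0):
  M0 = (-0.1120, +0.1120, 0)
  M1 = (+0.1120, +0.1120, 0)
  M2 = (+0.1120, -0.1120, 0)
  M3 = (-0.1120, -0.1120, 0)
rvec = (0.0163, 0.4687, 0.2435), |rvec| = θ = 0.52843 rad = 30.277°
Rodrigues: sinθ=0.50418, 1−cosθ=0.13640; R = I + sinθ·[k]× + (1−cosθ)·[k]×²:
    [+0.86373 -0.22859 +0.44913]
    [+0.23606 +0.97091 +0.04020]
    [-0.44525 +0.07130 +0.89256]
t = (0.0386, -0.0789, 0.6947) m
M0: Pc = R·M0+t = (-0.08374, +0.00340, +0.75255); u = 803.6·(-0.08374)/0.75255 + 338.1 = 248.6797, v = 575.6·(+0.00340)/0.75255 + 234.9 = 237.5031
M1: Pc = R·M1+t = (+0.10974, +0.05628, +0.65282); u = 803.6·(+0.10974)/0.65282 + 338.1 = 473.1811, v = 575.6·(+0.05628)/0.65282 + 234.9 = 284.5230
M2: Pc = R·M2+t = (+0.16094, -0.16120, +0.63685); u = 803.6·(+0.16094)/0.63685 + 338.1 = 541.1812, v = 575.6·(-0.16120)/0.63685 + 234.9 = 89.1998
M3: Pc = R·M3+t = (-0.03254, -0.21408, +0.73658); u = 803.6·(-0.03254)/0.73658 + 338.1 = 302.6045, v = 575.6·(-0.21408)/0.73658 + 234.9 = 67.6079

c0=(248.68, 237.50) c1=(473.18, 284.52) c2=(541.18, 89.20) c3=(302.60, 67.61)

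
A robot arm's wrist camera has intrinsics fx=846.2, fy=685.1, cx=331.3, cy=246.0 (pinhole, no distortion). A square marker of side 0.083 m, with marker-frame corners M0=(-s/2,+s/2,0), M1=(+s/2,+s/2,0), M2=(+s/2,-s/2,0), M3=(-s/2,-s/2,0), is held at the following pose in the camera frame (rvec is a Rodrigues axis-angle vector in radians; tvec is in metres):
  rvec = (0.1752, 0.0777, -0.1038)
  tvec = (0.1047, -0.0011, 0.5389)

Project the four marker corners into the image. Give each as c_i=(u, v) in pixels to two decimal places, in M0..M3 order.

c0=(436.17, 300.28) c1=(565.96, 290.91) c2=(557.63, 186.69) c3=(424.53, 197.70)

Intrinsics K: fx=846.2, fy=685.1, cx=331.3, cy=246.0
Marker side s = 0.083 m; corners in marker frame (Z=0):
  M0 = (-0.0415, +0.0415, 0)
  M1 = (+0.0415, +0.0415, 0)
  M2 = (+0.0415, -0.0415, 0)
  M3 = (-0.0415, -0.0415, 0)
rvec = (0.1752, 0.0777, -0.1038), |rvec| = θ = 0.21796 rad = 12.488°
Rodrigues: sinθ=0.21624, 1−cosθ=0.02366; R = I + sinθ·[k]× + (1−cosθ)·[k]×²:
    [+0.99163 +0.10976 +0.06803]
    [-0.09620 +0.97935 -0.17783]
    [-0.08614 +0.16980 +0.98171]
t = (0.1047, -0.0011, 0.5389) m
M0: Pc = R·M0+t = (+0.06810, +0.04354, +0.54952); u = 846.2·(+0.06810)/0.54952 + 331.3 = 436.1700, v = 685.1·(+0.04354)/0.54952 + 246.0 = 300.2763
M1: Pc = R·M1+t = (+0.15041, +0.03555, +0.54237); u = 846.2·(+0.15041)/0.54237 + 331.3 = 565.9636, v = 685.1·(+0.03555)/0.54237 + 246.0 = 290.9059
M2: Pc = R·M2+t = (+0.14130, -0.04574, +0.52828); u = 846.2·(+0.14130)/0.52828 + 331.3 = 557.6313, v = 685.1·(-0.04574)/0.52828 + 246.0 = 186.6881
M3: Pc = R·M3+t = (+0.05899, -0.03775, +0.53543); u = 846.2·(+0.05899)/0.53543 + 331.3 = 424.5327, v = 685.1·(-0.03775)/0.53543 + 246.0 = 197.6967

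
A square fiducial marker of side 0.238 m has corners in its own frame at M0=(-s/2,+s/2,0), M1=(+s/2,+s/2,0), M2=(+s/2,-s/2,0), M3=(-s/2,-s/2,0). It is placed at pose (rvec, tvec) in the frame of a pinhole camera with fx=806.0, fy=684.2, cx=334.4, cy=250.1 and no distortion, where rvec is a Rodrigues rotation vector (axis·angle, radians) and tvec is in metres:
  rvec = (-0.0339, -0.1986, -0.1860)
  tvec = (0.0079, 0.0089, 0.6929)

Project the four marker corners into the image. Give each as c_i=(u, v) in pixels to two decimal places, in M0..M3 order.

c0=(232.39, 401.06) c1=(497.65, 349.96) c2=(446.89, 126.82) c3=(179.47, 161.87)

Intrinsics K: fx=806.0, fy=684.2, cx=334.4, cy=250.1
Marker side s = 0.238 m; corners in marker frame (Z=0):
  M0 = (-0.1190, +0.1190, 0)
  M1 = (+0.1190, +0.1190, 0)
  M2 = (+0.1190, -0.1190, 0)
  M3 = (-0.1190, -0.1190, 0)
rvec = (-0.0339, -0.1986, -0.1860), |rvec| = θ = 0.27420 rad = 15.711°
Rodrigues: sinθ=0.27078, 1−cosθ=0.03736; R = I + sinθ·[k]× + (1−cosθ)·[k]×²:
    [+0.96321 +0.18702 -0.19299]
    [-0.18033 +0.98224 +0.05183]
    [+0.19925 -0.01512 +0.97983]
t = (0.0079, 0.0089, 0.6929) m
M0: Pc = R·M0+t = (-0.08447, +0.14725, +0.66739); u = 806.0·(-0.08447)/0.66739 + 334.4 = 232.3905, v = 684.2·(+0.14725)/0.66739 + 250.1 = 401.0550
M1: Pc = R·M1+t = (+0.14478, +0.10433, +0.71481); u = 806.0·(+0.14478)/0.71481 + 334.4 = 497.6473, v = 684.2·(+0.10433)/0.71481 + 250.1 = 349.9591
M2: Pc = R·M2+t = (+0.10027, -0.12945, +0.71841); u = 806.0·(+0.10027)/0.71841 + 334.4 = 446.8911, v = 684.2·(-0.12945)/0.71841 + 250.1 = 126.8182
M3: Pc = R·M3+t = (-0.12898, -0.08653, +0.67099); u = 806.0·(-0.12898)/0.67099 + 334.4 = 179.4699, v = 684.2·(-0.08653)/0.67099 + 250.1 = 161.8694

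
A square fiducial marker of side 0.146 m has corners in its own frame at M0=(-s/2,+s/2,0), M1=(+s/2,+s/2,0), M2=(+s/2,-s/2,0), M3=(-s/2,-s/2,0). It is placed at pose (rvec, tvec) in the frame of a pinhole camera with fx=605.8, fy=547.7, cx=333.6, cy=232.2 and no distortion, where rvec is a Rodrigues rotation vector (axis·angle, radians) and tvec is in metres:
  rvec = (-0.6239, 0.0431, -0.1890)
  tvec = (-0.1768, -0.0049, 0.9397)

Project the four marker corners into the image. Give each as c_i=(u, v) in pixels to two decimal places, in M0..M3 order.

c0=(173.61, 273.11) c1=(270.72, 256.19) c2=(261.53, 189.48) c3=(172.84, 204.76)

Intrinsics K: fx=605.8, fy=547.7, cx=333.6, cy=232.2
Marker side s = 0.146 m; corners in marker frame (Z=0):
  M0 = (-0.0730, +0.0730, 0)
  M1 = (+0.0730, +0.0730, 0)
  M2 = (+0.0730, -0.0730, 0)
  M3 = (-0.0730, -0.0730, 0)
rvec = (-0.6239, 0.0431, -0.1890), |rvec| = θ = 0.65332 rad = 37.433°
Rodrigues: sinθ=0.60783, 1−cosθ=0.20593; R = I + sinθ·[k]× + (1−cosθ)·[k]×²:
    [+0.98187 +0.16287 +0.09699]
    [-0.18881 +0.79497 +0.57652]
    [+0.01679 -0.58438 +0.81130]
t = (-0.1768, -0.0049, 0.9397) m
M0: Pc = R·M0+t = (-0.23659, +0.06692, +0.89581); u = 605.8·(-0.23659)/0.89581 + 333.6 = 173.6063, v = 547.7·(+0.06692)/0.89581 + 232.2 = 273.1122
M1: Pc = R·M1+t = (-0.09323, +0.03935, +0.89827); u = 605.8·(-0.09323)/0.89827 + 333.6 = 270.7218, v = 547.7·(+0.03935)/0.89827 + 232.2 = 256.1924
M2: Pc = R·M2+t = (-0.11701, -0.07672, +0.98359); u = 605.8·(-0.11701)/0.98359 + 333.6 = 261.5308, v = 547.7·(-0.07672)/0.98359 + 232.2 = 189.4816
M3: Pc = R·M3+t = (-0.26037, -0.04915, +0.98113); u = 605.8·(-0.26037)/0.98113 + 333.6 = 172.8376, v = 547.7·(-0.04915)/0.98113 + 232.2 = 204.7634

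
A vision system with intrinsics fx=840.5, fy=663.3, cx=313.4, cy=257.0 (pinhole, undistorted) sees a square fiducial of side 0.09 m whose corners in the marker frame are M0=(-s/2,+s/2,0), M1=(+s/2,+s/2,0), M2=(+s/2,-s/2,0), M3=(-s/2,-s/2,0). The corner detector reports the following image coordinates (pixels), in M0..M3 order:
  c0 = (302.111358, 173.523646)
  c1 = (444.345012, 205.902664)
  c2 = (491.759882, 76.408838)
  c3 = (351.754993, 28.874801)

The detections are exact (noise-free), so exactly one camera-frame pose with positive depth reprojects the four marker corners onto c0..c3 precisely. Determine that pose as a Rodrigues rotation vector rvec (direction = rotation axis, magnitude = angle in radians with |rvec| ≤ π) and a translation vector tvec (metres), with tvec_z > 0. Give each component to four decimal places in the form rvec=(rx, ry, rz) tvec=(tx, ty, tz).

Intrinsics K: fx=840.5, fy=663.3, cx=313.4, cy=257.0
Marker side s = 0.09 m; corners in marker frame (Z=0):
  M0 = (-0.0450, +0.0450, 0)
  M1 = (+0.0450, +0.0450, 0)
  M2 = (+0.0450, -0.0450, 0)
  M3 = (-0.0450, -0.0450, 0)
Detected image corners:
  c0 = (302.111358, 173.523646) px
  c1 = (444.345012, 205.902664) px
  c2 = (491.759882, 76.408838) px
  c3 = (351.754993, 28.874801) px
Planar DLT: solve 8×8 A·h = b for H (H[2,2]=1):
  H  [+2030.41836 -449.33918 +400.94058]
  H  [+584.04561 +1545.80952 +122.91539]
  H  [+1.16304 +0.22447 +1.00000]
B = K⁻¹H; ‖b₁‖=2.337954, ‖b₂‖=2.337954; λ = 2/(‖b₁‖+‖b₂‖) = 0.427724, sign → tz>0 ⇒ λ=+0.427724
r₁ = λ·B[:,0] = (+0.84777,+0.18387,+0.49746); r₂ = λ·B[:,1] = (-0.26447,+0.95960,+0.09601)
r₃ = r₁×r₂ = (-0.45971,-0.21296,+0.86216); SVD([r₁ r₂ r₃]) → R = UVᵀ:
  R  [+0.84777 -0.26447 -0.45971]
  R  [+0.18387 +0.95960 -0.21296]
  R  [+0.49746 +0.09601 +0.86216]
t = (+0.04455, -0.08646, +0.42772) m
tr R = 2.669535; θ = arccos((tr R − 1)/2) = 0.583086 rad = 33.408°
axis k = ((R−Rᵀ)₃₂, (R−Rᵀ)₁₃, (R−Rᵀ)₂₁) / (2 sinθ) = (+0.280576, -0.869206, +0.407135)
rvec = θ·k = (+0.163600, -0.506822, +0.237395)

rvec=(0.1636, -0.5068, 0.2374) tvec=(0.0445, -0.0865, 0.4277)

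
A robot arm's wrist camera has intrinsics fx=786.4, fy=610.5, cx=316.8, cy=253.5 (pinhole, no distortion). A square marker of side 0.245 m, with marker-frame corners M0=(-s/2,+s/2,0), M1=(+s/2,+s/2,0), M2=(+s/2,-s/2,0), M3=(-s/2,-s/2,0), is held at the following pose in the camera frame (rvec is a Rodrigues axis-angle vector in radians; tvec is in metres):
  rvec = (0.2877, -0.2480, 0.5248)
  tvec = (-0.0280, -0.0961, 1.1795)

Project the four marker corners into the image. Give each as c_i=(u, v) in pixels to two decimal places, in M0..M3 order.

Intrinsics K: fx=786.4, fy=610.5, cx=316.8, cy=253.5
Marker side s = 0.245 m; corners in marker frame (Z=0):
  M0 = (-0.1225, +0.1225, 0)
  M1 = (+0.1225, +0.1225, 0)
  M2 = (+0.1225, -0.1225, 0)
  M3 = (-0.1225, -0.1225, 0)
rvec = (0.2877, -0.2480, 0.5248), |rvec| = θ = 0.64784 rad = 37.118°
Rodrigues: sinθ=0.60346, 1−cosθ=0.20261; R = I + sinθ·[k]× + (1−cosθ)·[k]×²:
    [+0.83735 -0.52330 -0.15812]
    [+0.45441 +0.82708 -0.33082]
    [+0.30390 +0.20516 +0.93035]
t = (-0.0280, -0.0961, 1.1795) m
M0: Pc = R·M0+t = (-0.19468, -0.05045, +1.16740); u = 786.4·(-0.19468)/1.16740 + 316.8 = 185.6579, v = 610.5·(-0.05045)/1.16740 + 253.5 = 227.1183
M1: Pc = R·M1+t = (+0.01047, +0.06088, +1.24186); u = 786.4·(+0.01047)/1.24186 + 316.8 = 323.4309, v = 610.5·(+0.06088)/1.24186 + 253.5 = 283.4301
M2: Pc = R·M2+t = (+0.13868, -0.14175, +1.19160); u = 786.4·(+0.13868)/1.19160 + 316.8 = 408.3223, v = 610.5·(-0.14175)/1.19160 + 253.5 = 180.8747
M3: Pc = R·M3+t = (-0.06647, -0.25308, +1.11714); u = 786.4·(-0.06647)/1.11714 + 316.8 = 270.0081, v = 610.5·(-0.25308)/1.11714 + 253.5 = 115.1940

c0=(185.66, 227.12) c1=(323.43, 283.43) c2=(408.32, 180.87) c3=(270.01, 115.19)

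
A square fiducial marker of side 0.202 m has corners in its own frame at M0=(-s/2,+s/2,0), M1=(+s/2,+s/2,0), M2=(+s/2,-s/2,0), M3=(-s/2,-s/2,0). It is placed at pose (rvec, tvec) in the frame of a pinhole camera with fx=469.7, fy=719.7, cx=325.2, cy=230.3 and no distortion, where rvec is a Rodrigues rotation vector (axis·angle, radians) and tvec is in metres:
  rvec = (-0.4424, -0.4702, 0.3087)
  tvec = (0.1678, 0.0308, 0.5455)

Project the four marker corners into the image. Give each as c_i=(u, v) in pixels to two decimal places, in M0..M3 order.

Intrinsics K: fx=469.7, fy=719.7, cx=325.2, cy=230.3
Marker side s = 0.202 m; corners in marker frame (Z=0):
  M0 = (-0.1010, +0.1010, 0)
  M1 = (+0.1010, +0.1010, 0)
  M2 = (+0.1010, -0.1010, 0)
  M3 = (-0.1010, -0.1010, 0)
rvec = (-0.4424, -0.4702, 0.3087), |rvec| = θ = 0.71561 rad = 41.002°
Rodrigues: sinθ=0.65608, 1−cosθ=0.24531; R = I + sinθ·[k]× + (1−cosθ)·[k]×²:
    [+0.84844 -0.18337 -0.49650]
    [+0.38266 +0.86060 +0.33607]
    [+0.36566 -0.47513 +0.80034]
t = (0.1678, 0.0308, 0.5455) m
M0: Pc = R·M0+t = (+0.06359, +0.07907, +0.46058); u = 469.7·(+0.06359)/0.46058 + 325.2 = 390.0453, v = 719.7·(+0.07907)/0.46058 + 230.3 = 353.8565
M1: Pc = R·M1+t = (+0.23497, +0.15637, +0.53444); u = 469.7·(+0.23497)/0.53444 + 325.2 = 531.7069, v = 719.7·(+0.15637)/0.53444 + 230.3 = 440.8721
M2: Pc = R·M2+t = (+0.27201, -0.01747, +0.63042); u = 469.7·(+0.27201)/0.63042 + 325.2 = 527.8663, v = 719.7·(-0.01747)/0.63042 + 230.3 = 210.3544
M3: Pc = R·M3+t = (+0.10063, -0.09477, +0.55656); u = 469.7·(+0.10063)/0.55656 + 325.2 = 410.1239, v = 719.7·(-0.09477)/0.55656 + 230.3 = 107.7507

c0=(390.05, 353.86) c1=(531.71, 440.87) c2=(527.87, 210.35) c3=(410.12, 107.75)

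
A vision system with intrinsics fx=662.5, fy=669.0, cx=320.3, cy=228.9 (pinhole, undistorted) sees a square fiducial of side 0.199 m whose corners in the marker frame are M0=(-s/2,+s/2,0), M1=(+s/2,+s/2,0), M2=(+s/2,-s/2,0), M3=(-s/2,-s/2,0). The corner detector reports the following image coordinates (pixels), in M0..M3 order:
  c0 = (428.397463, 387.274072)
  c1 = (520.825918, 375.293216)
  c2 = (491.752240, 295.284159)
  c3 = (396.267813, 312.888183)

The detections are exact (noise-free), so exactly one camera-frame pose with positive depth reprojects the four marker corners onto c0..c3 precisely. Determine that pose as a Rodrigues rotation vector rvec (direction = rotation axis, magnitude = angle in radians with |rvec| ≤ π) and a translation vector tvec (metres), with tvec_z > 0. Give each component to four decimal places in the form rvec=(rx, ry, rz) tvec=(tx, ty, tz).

rvec=(0.4566, 0.3834, -0.3319) tvec=(0.2823, 0.2332, 1.3560)

Intrinsics K: fx=662.5, fy=669.0, cx=320.3, cy=228.9
Marker side s = 0.199 m; corners in marker frame (Z=0):
  M0 = (-0.0995, +0.0995, 0)
  M1 = (+0.0995, +0.0995, 0)
  M2 = (+0.0995, -0.0995, 0)
  M3 = (-0.0995, -0.0995, 0)
Detected image corners:
  c0 = (428.397463, 387.274072) px
  c1 = (520.825918, 375.293216) px
  c2 = (491.752240, 295.284159) px
  c3 = (396.267813, 312.888183) px
Planar DLT: solve 8×8 A·h = b for H (H[2,2]=1):
  H  [+327.23130 +276.22123 +458.24324]
  H  [-181.92457 +478.65816 +343.93858]
  H  [-0.31506 +0.26606 +1.00000]
B = K⁻¹H; ‖b₁‖=0.737459, ‖b₂‖=0.737459; λ = 2/(‖b₁‖+‖b₂‖) = 1.356007, sign → tz>0 ⇒ λ=+1.356007
r₁ = λ·B[:,0] = (+0.87633,-0.22257,-0.42722); r₂ = λ·B[:,1] = (+0.39095,+0.84676,+0.36078)
r₃ = r₁×r₂ = (+0.28145,-0.48318,+0.82905); SVD([r₁ r₂ r₃]) → R = UVᵀ:
  R  [+0.87633 +0.39095 +0.28145]
  R  [-0.22257 +0.84676 -0.48318]
  R  [-0.42722 +0.36078 +0.82905]
t = (+0.28234, +0.23317, +1.35601) m
tr R = 2.552136; θ = arccos((tr R − 1)/2) = 0.682389 rad = 39.098°
axis k = ((R−Rᵀ)₃₂, (R−Rᵀ)₁₃, (R−Rᵀ)₂₁) / (2 sinθ) = (+0.669115, +0.561857, -0.486418)
rvec = θ·k = (+0.456597, +0.383405, -0.331926)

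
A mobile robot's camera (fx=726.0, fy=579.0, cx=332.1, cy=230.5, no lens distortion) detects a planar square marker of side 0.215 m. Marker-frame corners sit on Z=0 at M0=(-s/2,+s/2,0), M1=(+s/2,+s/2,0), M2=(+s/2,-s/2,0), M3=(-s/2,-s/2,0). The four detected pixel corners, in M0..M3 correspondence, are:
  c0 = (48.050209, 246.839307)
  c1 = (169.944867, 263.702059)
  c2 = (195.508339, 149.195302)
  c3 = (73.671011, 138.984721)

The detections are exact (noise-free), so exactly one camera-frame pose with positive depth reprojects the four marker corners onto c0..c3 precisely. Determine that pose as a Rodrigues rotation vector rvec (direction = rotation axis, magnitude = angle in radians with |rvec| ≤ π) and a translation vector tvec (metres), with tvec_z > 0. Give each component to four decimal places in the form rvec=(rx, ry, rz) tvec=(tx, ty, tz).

Intrinsics K: fx=726.0, fy=579.0, cx=332.1, cy=230.5
Marker side s = 0.215 m; corners in marker frame (Z=0):
  M0 = (-0.1075, +0.1075, 0)
  M1 = (+0.1075, +0.1075, 0)
  M2 = (+0.1075, -0.1075, 0)
  M3 = (-0.1075, -0.1075, 0)
Detected image corners:
  c0 = (48.050209, 246.839307) px
  c1 = (169.944867, 263.702059) px
  c2 = (195.508339, 149.195302) px
  c3 = (73.671011, 138.984721) px
Planar DLT: solve 8×8 A·h = b for H (H[2,2]=1):
  H  [+533.80058 -126.23725 +120.09920]
  H  [+8.73139 +504.86391 +199.12982]
  H  [-0.27109 -0.05912 +1.00000]
B = K⁻¹H; ‖b₁‖=0.909376, ‖b₂‖=0.909376; λ = 2/(‖b₁‖+‖b₂‖) = 1.099655, sign → tz>0 ⇒ λ=+1.099655
r₁ = λ·B[:,0] = (+0.94490,+0.13526,-0.29811); r₂ = λ·B[:,1] = (-0.16147,+0.98473,-0.06501)
r₃ = r₁×r₂ = (+0.28476,+0.10956,+0.95232); SVD([r₁ r₂ r₃]) → R = UVᵀ:
  R  [+0.94490 -0.16147 +0.28476]
  R  [+0.13526 +0.98473 +0.10956]
  R  [-0.29811 -0.06501 +0.95232]
t = (-0.32111, -0.05958, +1.09966) m
tr R = 2.881951; θ = arccos((tr R − 1)/2) = 0.345296 rad = 19.784°
axis k = ((R−Rᵀ)₃₂, (R−Rᵀ)₁₃, (R−Rᵀ)₂₁) / (2 sinθ) = (-0.257880, +0.861023, +0.438334)
rvec = θ·k = (-0.089045, +0.297307, +0.151355)

rvec=(-0.0890, 0.2973, 0.1514) tvec=(-0.3211, -0.0596, 1.0997)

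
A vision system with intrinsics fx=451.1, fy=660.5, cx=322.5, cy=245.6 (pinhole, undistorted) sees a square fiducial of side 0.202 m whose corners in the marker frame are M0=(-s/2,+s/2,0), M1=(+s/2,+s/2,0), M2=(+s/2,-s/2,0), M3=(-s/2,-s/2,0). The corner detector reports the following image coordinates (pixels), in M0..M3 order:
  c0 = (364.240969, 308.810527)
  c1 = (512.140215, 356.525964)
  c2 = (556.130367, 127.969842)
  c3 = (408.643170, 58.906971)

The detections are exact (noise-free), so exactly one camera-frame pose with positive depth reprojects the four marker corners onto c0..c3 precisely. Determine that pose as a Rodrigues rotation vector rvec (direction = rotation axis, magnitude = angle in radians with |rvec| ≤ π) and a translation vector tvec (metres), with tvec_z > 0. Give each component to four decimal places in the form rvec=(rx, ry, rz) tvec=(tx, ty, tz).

rvec=(0.0874, -0.2187, 0.2398) tvec=(0.1691, -0.0246, 0.5424)

Intrinsics K: fx=451.1, fy=660.5, cx=322.5, cy=245.6
Marker side s = 0.202 m; corners in marker frame (Z=0):
  M0 = (-0.1010, +0.1010, 0)
  M1 = (+0.1010, +0.1010, 0)
  M2 = (+0.1010, -0.1010, 0)
  M3 = (-0.1010, -0.1010, 0)
Detected image corners:
  c0 = (364.240969, 308.810527) px
  c1 = (512.140215, 356.525964) px
  c2 = (556.130367, 127.969842) px
  c3 = (408.643170, 58.906971) px
Planar DLT: solve 8×8 A·h = b for H (H[2,2]=1):
  H  [+922.10559 -167.97006 +463.13643]
  H  [+376.84648 +1205.59682 +215.60932]
  H  [+0.41483 +0.11032 +1.00000]
B = K⁻¹H; ‖b₁‖=1.843733, ‖b₂‖=1.843733; λ = 2/(‖b₁‖+‖b₂‖) = 0.542378, sign → tz>0 ⇒ λ=+0.542378
r₁ = λ·B[:,0] = (+0.94784,+0.22579,+0.22499); r₂ = λ·B[:,1] = (-0.24474,+0.96774,+0.05984)
r₃ = r₁×r₂ = (-0.20422,-0.11178,+0.97252); SVD([r₁ r₂ r₃]) → R = UVᵀ:
  R  [+0.94784 -0.24474 -0.20422]
  R  [+0.22579 +0.96774 -0.11178]
  R  [+0.22499 +0.05984 +0.97252]
t = (+0.16909, -0.02463, +0.54238) m
tr R = 2.888101; θ = arccos((tr R − 1)/2) = 0.336093 rad = 19.257°
axis k = ((R−Rᵀ)₃₂, (R−Rᵀ)₁₃, (R−Rᵀ)₂₁) / (2 sinθ) = (+0.260180, -0.650720, +0.713351)
rvec = θ·k = (+0.087445, -0.218702, +0.239752)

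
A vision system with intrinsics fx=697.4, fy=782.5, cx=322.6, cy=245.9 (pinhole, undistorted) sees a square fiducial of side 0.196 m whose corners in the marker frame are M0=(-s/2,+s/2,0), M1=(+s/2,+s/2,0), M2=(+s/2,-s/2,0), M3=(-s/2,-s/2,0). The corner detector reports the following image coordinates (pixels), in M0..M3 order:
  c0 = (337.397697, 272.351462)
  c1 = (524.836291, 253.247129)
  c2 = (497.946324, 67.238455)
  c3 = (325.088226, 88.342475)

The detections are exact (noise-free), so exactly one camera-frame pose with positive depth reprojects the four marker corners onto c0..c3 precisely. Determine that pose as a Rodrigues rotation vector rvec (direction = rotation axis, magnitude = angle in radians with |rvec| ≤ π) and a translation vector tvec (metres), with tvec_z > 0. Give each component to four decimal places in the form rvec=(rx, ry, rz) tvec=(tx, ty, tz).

rvec=(-0.3088, 0.0894, -0.0807) tvec=(0.1066, -0.0771, 0.7626)

Intrinsics K: fx=697.4, fy=782.5, cx=322.6, cy=245.9
Marker side s = 0.196 m; corners in marker frame (Z=0):
  M0 = (-0.0980, +0.0980, 0)
  M1 = (+0.0980, +0.0980, 0)
  M2 = (+0.0980, -0.0980, 0)
  M3 = (-0.0980, -0.0980, 0)
Detected image corners:
  c0 = (337.397697, 272.351462) px
  c1 = (524.836291, 253.247129) px
  c2 = (497.946324, 67.238455) px
  c3 = (325.088226, 88.342475) px
Planar DLT: solve 8×8 A·h = b for H (H[2,2]=1):
  H  [+876.01112 -69.80894 +420.05831]
  H  [-119.60699 +875.38324 +166.74628]
  H  [-0.09885 -0.40218 +1.00000]
B = K⁻¹H; ‖b₁‖=1.311251, ‖b₂‖=1.311251; λ = 2/(‖b₁‖+‖b₂‖) = 0.762630, sign → tz>0 ⇒ λ=+0.762630
r₁ = λ·B[:,0] = (+0.99282,-0.09288,-0.07539); r₂ = λ·B[:,1] = (+0.06554,+0.94954,-0.30672)
r₃ = r₁×r₂ = (+0.10007,+0.29957,+0.94881); SVD([r₁ r₂ r₃]) → R = UVᵀ:
  R  [+0.99282 +0.06554 +0.10007]
  R  [-0.09288 +0.94954 +0.29957]
  R  [-0.07539 -0.30672 +0.94881]
t = (+0.10657, -0.07714, +0.76263) m
tr R = 2.891171; θ = arccos((tr R − 1)/2) = 0.331407 rad = 18.988°
axis k = ((R−Rᵀ)₃₂, (R−Rᵀ)₁₃, (R−Rᵀ)₂₁) / (2 sinθ) = (-0.931686, +0.269622, -0.243446)
rvec = θ·k = (-0.308767, +0.089355, -0.080680)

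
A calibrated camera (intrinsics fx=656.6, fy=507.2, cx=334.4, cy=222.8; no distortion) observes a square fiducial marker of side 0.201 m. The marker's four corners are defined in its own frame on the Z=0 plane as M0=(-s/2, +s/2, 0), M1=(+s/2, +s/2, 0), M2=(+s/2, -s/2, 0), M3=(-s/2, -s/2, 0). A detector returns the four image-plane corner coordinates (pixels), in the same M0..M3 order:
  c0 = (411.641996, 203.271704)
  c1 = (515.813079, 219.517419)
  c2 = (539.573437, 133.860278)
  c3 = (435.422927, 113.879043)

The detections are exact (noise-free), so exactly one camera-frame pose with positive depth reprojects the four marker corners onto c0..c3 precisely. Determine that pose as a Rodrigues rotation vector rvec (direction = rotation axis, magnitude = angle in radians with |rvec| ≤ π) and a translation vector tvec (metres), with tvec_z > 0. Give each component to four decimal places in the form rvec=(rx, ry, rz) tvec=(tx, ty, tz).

Intrinsics K: fx=656.6, fy=507.2, cx=334.4, cy=222.8
Marker side s = 0.201 m; corners in marker frame (Z=0):
  M0 = (-0.1005, +0.1005, 0)
  M1 = (+0.1005, +0.1005, 0)
  M2 = (+0.1005, -0.1005, 0)
  M3 = (-0.1005, -0.1005, 0)
Detected image corners:
  c0 = (411.641996, 203.271704) px
  c1 = (515.813079, 219.517419) px
  c2 = (539.573437, 133.860278) px
  c3 = (435.422927, 113.879043) px
Planar DLT: solve 8×8 A·h = b for H (H[2,2]=1):
  H  [+614.74067 -96.69958 +476.62099]
  H  [+124.09606 +442.85712 +168.01622]
  H  [+0.20295 +0.04533 +1.00000]
B = K⁻¹H; ‖b₁‖=0.871249, ‖b₂‖=0.871249; λ = 2/(‖b₁‖+‖b₂‖) = 1.147778, sign → tz>0 ⇒ λ=+1.147778
r₁ = λ·B[:,0] = (+0.95597,+0.17850,+0.23295); r₂ = λ·B[:,1] = (-0.19554,+0.97932,+0.05203)
r₃ = r₁×r₂ = (-0.21884,-0.09529,+0.97110); SVD([r₁ r₂ r₃]) → R = UVᵀ:
  R  [+0.95597 -0.19554 -0.21884]
  R  [+0.17850 +0.97932 -0.09529]
  R  [+0.23295 +0.05203 +0.97110]
t = (+0.24861, -0.12397, +1.14778) m
tr R = 2.906380; θ = arccos((tr R − 1)/2) = 0.307181 rad = 17.600°
axis k = ((R−Rᵀ)₃₂, (R−Rᵀ)₁₃, (R−Rᵀ)₂₁) / (2 sinθ) = (+0.243614, -0.747068, +0.618500)
rvec = θ·k = (+0.074834, -0.229485, +0.189991)

rvec=(0.0748, -0.2295, 0.1900) tvec=(0.2486, -0.1240, 1.1478)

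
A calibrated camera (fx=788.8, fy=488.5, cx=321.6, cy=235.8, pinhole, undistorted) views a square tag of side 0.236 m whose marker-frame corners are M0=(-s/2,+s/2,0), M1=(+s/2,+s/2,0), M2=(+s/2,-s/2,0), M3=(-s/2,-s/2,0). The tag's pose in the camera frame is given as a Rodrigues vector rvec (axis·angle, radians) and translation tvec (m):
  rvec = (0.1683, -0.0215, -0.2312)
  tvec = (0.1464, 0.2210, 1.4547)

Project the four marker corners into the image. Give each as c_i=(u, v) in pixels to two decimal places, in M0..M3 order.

Intrinsics K: fx=788.8, fy=488.5, cx=321.6, cy=235.8
Marker side s = 0.236 m; corners in marker frame (Z=0):
  M0 = (-0.1180, +0.1180, 0)
  M1 = (+0.1180, +0.1180, 0)
  M2 = (+0.1180, -0.1180, 0)
  M3 = (-0.1180, -0.1180, 0)
rvec = (0.1683, -0.0215, -0.2312), |rvec| = θ = 0.28678 rad = 16.431°
Rodrigues: sinθ=0.28286, 1−cosθ=0.04084; R = I + sinθ·[k]× + (1−cosθ)·[k]×²:
    [+0.97323 +0.22625 -0.04053]
    [-0.22984 +0.95939 -0.16353]
    [+0.00188 +0.16847 +0.98570]
t = (0.1464, 0.2210, 1.4547) m
M0: Pc = R·M0+t = (+0.05826, +0.36133, +1.47436); u = 788.8·(+0.05826)/1.47436 + 321.6 = 352.7679, v = 488.5·(+0.36133)/1.47436 + 235.8 = 355.5195
M1: Pc = R·M1+t = (+0.28794, +0.30709, +1.47480); u = 788.8·(+0.28794)/1.47480 + 321.6 = 475.6040, v = 488.5·(+0.30709)/1.47480 + 235.8 = 337.5167
M2: Pc = R·M2+t = (+0.23454, +0.08067, +1.43504); u = 788.8·(+0.23454)/1.43504 + 321.6 = 450.5216, v = 488.5·(+0.08067)/1.43504 + 235.8 = 263.2610
M3: Pc = R·M3+t = (+0.00486, +0.13491, +1.43460); u = 788.8·(+0.00486)/1.43460 + 321.6 = 324.2734, v = 488.5·(+0.13491)/1.43460 + 235.8 = 281.7398

c0=(352.77, 355.52) c1=(475.60, 337.52) c2=(450.52, 263.26) c3=(324.27, 281.74)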